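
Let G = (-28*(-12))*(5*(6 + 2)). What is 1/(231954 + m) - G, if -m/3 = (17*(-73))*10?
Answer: -3617832959/269184 ≈ -13440.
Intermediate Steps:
m = 37230 (m = -3*17*(-73)*10 = -(-3723)*10 = -3*(-12410) = 37230)
G = 13440 (G = 336*(5*8) = 336*40 = 13440)
1/(231954 + m) - G = 1/(231954 + 37230) - 1*13440 = 1/269184 - 13440 = -3617832959/269184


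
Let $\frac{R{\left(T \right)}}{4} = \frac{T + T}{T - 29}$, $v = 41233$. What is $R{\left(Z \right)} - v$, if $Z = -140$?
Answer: $- \frac{6967257}{169} \approx -41226.0$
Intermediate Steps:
$R{\left(T \right)} = \frac{8 T}{-29 + T}$ ($R{\left(T \right)} = 4 \frac{T + T}{T - 29} = 4 \frac{2 T}{-29 + T} = \frac{8 T}{-29 + T}$)
$R{\left(Z \right)} - v = 8 \left(-140\right) \frac{1}{-29 - 140} - 41233 = 8 \left(-140\right) \frac{1}{-169} - 41233 = 8 \left(-140\right) \left(- \frac{1}{169}\right) - 41233 = \frac{1120}{169} - 41233 = - \frac{6967257}{169}$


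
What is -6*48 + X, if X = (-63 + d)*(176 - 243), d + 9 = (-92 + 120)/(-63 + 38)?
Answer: 115276/25 ≈ 4611.0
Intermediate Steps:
d = -253/25 (d = -9 + (-92 + 120)/(-63 + 38) = -9 + 28/(-25) = -9 + 28*(-1/25) = -9 - 28/25 = -253/25 ≈ -10.120)
X = 122476/25 (X = (-63 - 253/25)*(176 - 243) = -1828/25*(-67) = 122476/25 ≈ 4899.0)
-6*48 + X = -6*48 + 122476/25 = -288 + 122476/25 = 115276/25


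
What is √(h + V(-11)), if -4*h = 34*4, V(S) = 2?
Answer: 4*I*√2 ≈ 5.6569*I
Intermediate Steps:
h = -34 (h = -17*4/2 = -¼*136 = -34)
√(h + V(-11)) = √(-34 + 2) = √(-32) = 4*I*√2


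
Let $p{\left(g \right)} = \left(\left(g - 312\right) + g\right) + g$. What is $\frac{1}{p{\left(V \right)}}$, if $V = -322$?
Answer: $- \frac{1}{1278} \approx -0.00078247$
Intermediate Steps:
$p{\left(g \right)} = -312 + 3 g$ ($p{\left(g \right)} = \left(\left(-312 + g\right) + g\right) + g = \left(-312 + 2 g\right) + g = -312 + 3 g$)
$\frac{1}{p{\left(V \right)}} = \frac{1}{-312 + 3 \left(-322\right)} = \frac{1}{-312 - 966} = \frac{1}{-1278} = - \frac{1}{1278}$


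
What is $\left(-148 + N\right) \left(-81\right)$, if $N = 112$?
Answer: $2916$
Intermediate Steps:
$\left(-148 + N\right) \left(-81\right) = \left(-148 + 112\right) \left(-81\right) = \left(-36\right) \left(-81\right) = 2916$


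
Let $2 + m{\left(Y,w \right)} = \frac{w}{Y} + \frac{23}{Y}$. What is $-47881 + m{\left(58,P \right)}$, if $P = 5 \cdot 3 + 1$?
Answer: $- \frac{2777175}{58} \approx -47882.0$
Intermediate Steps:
$P = 16$ ($P = 15 + 1 = 16$)
$m{\left(Y,w \right)} = -2 + \frac{23}{Y} + \frac{w}{Y}$ ($m{\left(Y,w \right)} = -2 + \left(\frac{w}{Y} + \frac{23}{Y}\right) = -2 + \left(\frac{23}{Y} + \frac{w}{Y}\right) = -2 + \frac{23}{Y} + \frac{w}{Y}$)
$-47881 + m{\left(58,P \right)} = -47881 + \frac{23 + 16 - 116}{58} = -47881 + \frac{1}{58} \left(-77\right) = -47881 - \frac{77}{58} = - \frac{2777175}{58}$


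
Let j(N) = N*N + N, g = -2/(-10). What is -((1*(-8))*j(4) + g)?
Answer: 799/5 ≈ 159.80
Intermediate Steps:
g = 1/5 (g = -2*(-1/10) = 1/5 ≈ 0.20000)
j(N) = N + N**2 (j(N) = N**2 + N = N + N**2)
-((1*(-8))*j(4) + g) = -((1*(-8))*(4*(1 + 4)) + 1/5) = -(-32*5 + 1/5) = -(-8*20 + 1/5) = -(-160 + 1/5) = -1*(-799/5) = 799/5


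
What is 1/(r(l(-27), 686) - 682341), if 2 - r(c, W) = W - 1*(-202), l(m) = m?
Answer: -1/683227 ≈ -1.4636e-6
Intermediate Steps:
r(c, W) = -200 - W (r(c, W) = 2 - (W - 1*(-202)) = 2 - (W + 202) = 2 - (202 + W) = 2 + (-202 - W) = -200 - W)
1/(r(l(-27), 686) - 682341) = 1/((-200 - 1*686) - 682341) = 1/((-200 - 686) - 682341) = 1/(-886 - 682341) = 1/(-683227) = -1/683227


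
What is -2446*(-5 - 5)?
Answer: 24460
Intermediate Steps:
-2446*(-5 - 5) = -2446*(-10) = 24460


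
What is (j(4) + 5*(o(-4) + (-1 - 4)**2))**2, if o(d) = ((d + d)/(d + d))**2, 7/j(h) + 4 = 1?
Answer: 146689/9 ≈ 16299.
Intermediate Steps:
j(h) = -7/3 (j(h) = 7/(-4 + 1) = 7/(-3) = 7*(-1/3) = -7/3)
o(d) = 1 (o(d) = ((2*d)/((2*d)))**2 = ((2*d)*(1/(2*d)))**2 = 1**2 = 1)
(j(4) + 5*(o(-4) + (-1 - 4)**2))**2 = (-7/3 + 5*(1 + (-1 - 4)**2))**2 = (-7/3 + 5*(1 + (-5)**2))**2 = (-7/3 + 5*(1 + 25))**2 = (-7/3 + 5*26)**2 = (-7/3 + 130)**2 = (383/3)**2 = 146689/9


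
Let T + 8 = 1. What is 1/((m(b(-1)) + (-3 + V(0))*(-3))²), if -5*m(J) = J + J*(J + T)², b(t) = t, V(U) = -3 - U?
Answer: 1/961 ≈ 0.0010406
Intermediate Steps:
T = -7 (T = -8 + 1 = -7)
m(J) = -J/5 - J*(-7 + J)²/5 (m(J) = -(J + J*(J - 7)²)/5 = -(J + J*(-7 + J)²)/5 = -J/5 - J*(-7 + J)²/5)
1/((m(b(-1)) + (-3 + V(0))*(-3))²) = 1/((-⅕*(-1)*(1 + (-7 - 1)²) + (-3 + (-3 - 1*0))*(-3))²) = 1/((-⅕*(-1)*(1 + (-8)²) + (-3 + (-3 + 0))*(-3))²) = 1/((-⅕*(-1)*(1 + 64) + (-3 - 3)*(-3))²) = 1/((-⅕*(-1)*65 - 6*(-3))²) = 1/((13 + 18)²) = 1/(31²) = 1/961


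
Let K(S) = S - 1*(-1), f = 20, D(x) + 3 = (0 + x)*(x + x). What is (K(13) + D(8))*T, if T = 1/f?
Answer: 139/20 ≈ 6.9500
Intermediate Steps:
D(x) = -3 + 2*x² (D(x) = -3 + (0 + x)*(x + x) = -3 + x*(2*x) = -3 + 2*x²)
K(S) = 1 + S (K(S) = S + 1 = 1 + S)
T = 1/20 ≈ 0.050000
(K(13) + D(8))*T = ((1 + 13) + (-3 + 2*8²))*(1/20) = (14 + (-3 + 2*64))*(1/20) = (14 + (-3 + 128))*(1/20) = (14 + 125)*(1/20) = 139*(1/20) = 139/20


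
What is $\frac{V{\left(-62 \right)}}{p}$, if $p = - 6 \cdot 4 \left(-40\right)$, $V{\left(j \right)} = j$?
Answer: $- \frac{31}{480} \approx -0.064583$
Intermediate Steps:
$p = 960$ ($p = \left(-6\right) \left(-160\right) = 960$)
$\frac{V{\left(-62 \right)}}{p} = - \frac{62}{960} = \left(-62\right) \frac{1}{960} = - \frac{31}{480}$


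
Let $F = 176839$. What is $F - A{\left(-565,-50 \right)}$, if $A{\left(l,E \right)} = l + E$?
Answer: $177454$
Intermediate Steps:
$A{\left(l,E \right)} = E + l$
$F - A{\left(-565,-50 \right)} = 176839 - \left(-50 - 565\right) = 176839 - -615 = 176839 + 615 = 177454$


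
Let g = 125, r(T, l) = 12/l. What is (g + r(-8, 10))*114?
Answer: 71934/5 ≈ 14387.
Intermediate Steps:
(g + r(-8, 10))*114 = (125 + 12/10)*114 = (125 + 12*(1/10))*114 = (125 + 6/5)*114 = (631/5)*114 = 71934/5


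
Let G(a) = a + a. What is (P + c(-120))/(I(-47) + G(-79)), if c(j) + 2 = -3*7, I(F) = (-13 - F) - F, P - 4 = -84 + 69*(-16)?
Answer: 1207/77 ≈ 15.675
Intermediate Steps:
P = -1184 (P = 4 + (-84 + 69*(-16)) = 4 + (-84 - 1104) = 4 - 1188 = -1184)
I(F) = -13 - 2*F
c(j) = -23 (c(j) = -2 - 3*7 = -2 - 21 = -23)
G(a) = 2*a
(P + c(-120))/(I(-47) + G(-79)) = (-1184 - 23)/((-13 - 2*(-47)) + 2*(-79)) = -1207/((-13 + 94) - 158) = -1207/(81 - 158) = -1207/(-77) = -1207*(-1/77) = 1207/77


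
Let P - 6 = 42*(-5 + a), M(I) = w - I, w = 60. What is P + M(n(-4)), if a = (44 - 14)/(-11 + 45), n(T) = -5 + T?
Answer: -1665/17 ≈ -97.941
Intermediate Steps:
a = 15/17 (a = 30/34 = 30*(1/34) = 15/17 ≈ 0.88235)
M(I) = 60 - I
P = -2838/17 (P = 6 + 42*(-5 + 15/17) = 6 + 42*(-70/17) = 6 - 2940/17 = -2838/17 ≈ -166.94)
P + M(n(-4)) = -2838/17 + (60 - (-5 - 4)) = -2838/17 + (60 - 1*(-9)) = -2838/17 + (60 + 9) = -2838/17 + 69 = -1665/17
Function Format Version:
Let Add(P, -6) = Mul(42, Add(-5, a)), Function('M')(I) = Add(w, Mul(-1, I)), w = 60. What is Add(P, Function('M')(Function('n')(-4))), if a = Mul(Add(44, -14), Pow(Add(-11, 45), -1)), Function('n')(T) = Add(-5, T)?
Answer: Rational(-1665, 17) ≈ -97.941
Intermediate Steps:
a = Rational(15, 17) (a = Mul(30, Pow(34, -1)) = Mul(30, Rational(1, 34)) = Rational(15, 17) ≈ 0.88235)
Function('M')(I) = Add(60, Mul(-1, I))
P = Rational(-2838, 17) (P = Add(6, Mul(42, Add(-5, Rational(15, 17)))) = Add(6, Mul(42, Rational(-70, 17))) = Add(6, Rational(-2940, 17)) = Rational(-2838, 17) ≈ -166.94)
Add(P, Function('M')(Function('n')(-4))) = Add(Rational(-2838, 17), Add(60, Mul(-1, Add(-5, -4)))) = Add(Rational(-2838, 17), Add(60, Mul(-1, -9))) = Add(Rational(-2838, 17), Add(60, 9)) = Add(Rational(-2838, 17), 69) = Rational(-1665, 17)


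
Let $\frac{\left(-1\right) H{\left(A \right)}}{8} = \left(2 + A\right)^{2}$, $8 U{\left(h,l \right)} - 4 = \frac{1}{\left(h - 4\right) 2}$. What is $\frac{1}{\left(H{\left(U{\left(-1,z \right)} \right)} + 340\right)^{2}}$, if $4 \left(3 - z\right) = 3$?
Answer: $\frac{640000}{54009295201} \approx 1.185 \cdot 10^{-5}$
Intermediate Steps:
$z = \frac{9}{4}$ ($z = 3 - \frac{3}{4} = \frac{9}{4} \approx 2.25$)
$U{\left(h,l \right)} = \frac{1}{2} + \frac{1}{8 \left(-8 + 2 h\right)}$ ($U{\left(h,l \right)} = \frac{1}{2} + \frac{1}{8 \left(h - 4\right) 2} = \frac{1}{2} + \frac{1}{8 \left(-4 + h\right) 2} = \frac{1}{2} + \frac{1}{8 \left(-8 + 2 h\right)}$)
$H{\left(A \right)} = - 8 \left(2 + A\right)^{2}$
$\frac{1}{\left(H{\left(U{\left(-1,z \right)} \right)} + 340\right)^{2}} = \frac{1}{\left(- 8 \left(2 + \frac{-31 + 8 \left(-1\right)}{16 \left(-4 - 1\right)}\right)^{2} + 340\right)^{2}} = \frac{1}{\left(- 8 \left(2 + \frac{-31 - 8}{16 \left(-5\right)}\right)^{2} + 340\right)^{2}} = \frac{1}{\left(- 8 \left(2 + \frac{1}{16} \left(- \frac{1}{5}\right) \left(-39\right)\right)^{2} + 340\right)^{2}} = \frac{1}{\left(- 8 \left(2 + \frac{39}{80}\right)^{2} + 340\right)^{2}} = \frac{1}{\left(- 8 \left(\frac{199}{80}\right)^{2} + 340\right)^{2}} = \frac{1}{\left(\left(-8\right) \frac{39601}{6400} + 340\right)^{2}} = \frac{1}{\left(- \frac{39601}{800} + 340\right)^{2}} = \frac{1}{\left(\frac{232399}{800}\right)^{2}} = \frac{1}{\frac{54009295201}{640000}} = \frac{640000}{54009295201}$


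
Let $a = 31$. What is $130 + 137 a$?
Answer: $4377$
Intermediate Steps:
$130 + 137 a = 130 + 137 \cdot 31 = 130 + 4247 = 4377$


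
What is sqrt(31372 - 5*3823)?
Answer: sqrt(12257) ≈ 110.71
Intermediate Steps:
sqrt(31372 - 5*3823) = sqrt(31372 - 19115) = sqrt(12257)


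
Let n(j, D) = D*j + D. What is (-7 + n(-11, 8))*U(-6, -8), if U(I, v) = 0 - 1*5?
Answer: 435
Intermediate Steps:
U(I, v) = -5 (U(I, v) = 0 - 5 = -5)
n(j, D) = D + D*j
(-7 + n(-11, 8))*U(-6, -8) = (-7 + 8*(1 - 11))*(-5) = (-7 + 8*(-10))*(-5) = (-7 - 80)*(-5) = -87*(-5) = 435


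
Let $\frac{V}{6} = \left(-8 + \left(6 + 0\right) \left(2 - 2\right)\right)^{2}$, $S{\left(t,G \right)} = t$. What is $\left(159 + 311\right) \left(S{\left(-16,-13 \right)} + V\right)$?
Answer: $172960$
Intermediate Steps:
$V = 384$ ($V = 6 \left(-8 + \left(6 + 0\right) \left(2 - 2\right)\right)^{2} = 6 \left(-8 + 6 \cdot 0\right)^{2} = 6 \left(-8 + 0\right)^{2} = 6 \left(-8\right)^{2} = 6 \cdot 64 = 384$)
$\left(159 + 311\right) \left(S{\left(-16,-13 \right)} + V\right) = \left(159 + 311\right) \left(-16 + 384\right) = 470 \cdot 368 = 172960$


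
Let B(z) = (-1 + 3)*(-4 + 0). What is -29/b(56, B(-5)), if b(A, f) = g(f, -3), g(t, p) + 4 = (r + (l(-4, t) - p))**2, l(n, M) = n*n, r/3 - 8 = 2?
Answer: -29/2397 ≈ -0.012098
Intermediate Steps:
r = 30 (r = 24 + 3*2 = 24 + 6 = 30)
l(n, M) = n**2
B(z) = -8 (B(z) = 2*(-4) = -8)
g(t, p) = -4 + (46 - p)**2 (g(t, p) = -4 + (30 + ((-4)**2 - p))**2 = -4 + (30 + (16 - p))**2 = -4 + (46 - p)**2)
b(A, f) = 2397 (b(A, f) = -4 + (46 - 1*(-3))**2 = -4 + (46 + 3)**2 = -4 + 49**2 = -4 + 2401 = 2397)
-29/b(56, B(-5)) = -29/2397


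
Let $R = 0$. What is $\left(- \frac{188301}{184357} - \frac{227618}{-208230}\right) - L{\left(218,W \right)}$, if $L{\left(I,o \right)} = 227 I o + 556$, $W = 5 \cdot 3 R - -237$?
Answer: $- \frac{225125255195355392}{19194329055} \approx -1.1729 \cdot 10^{7}$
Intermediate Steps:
$W = 237$ ($W = 5 \cdot 3 \cdot 0 - -237 = 15 \cdot 0 + 237 = 0 + 237 = 237$)
$L{\left(I,o \right)} = 556 + 227 I o$ ($L{\left(I,o \right)} = 227 I o + 556 = 556 + 227 I o$)
$\left(- \frac{188301}{184357} - \frac{227618}{-208230}\right) - L{\left(218,W \right)} = \left(- \frac{188301}{184357} - \frac{227618}{-208230}\right) - \left(556 + 227 \cdot 218 \cdot 237\right) = \left(\left(-188301\right) \frac{1}{184357} - - \frac{113809}{104115}\right) - \left(556 + 11728182\right) = \left(- \frac{188301}{184357} + \frac{113809}{104115}\right) - 11728738 = \frac{1376527198}{19194329055} - 11728738 = - \frac{225125255195355392}{19194329055}$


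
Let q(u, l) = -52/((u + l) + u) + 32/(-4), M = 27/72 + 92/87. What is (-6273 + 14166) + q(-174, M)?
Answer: 1901984927/241211 ≈ 7885.1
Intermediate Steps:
M = 997/696 (M = 27*(1/72) + 92*(1/87) = 3/8 + 92/87 = 997/696 ≈ 1.4325)
q(u, l) = -8 - 52/(l + 2*u) (q(u, l) = -52/((l + u) + u) + 32*(-¼) = -52/(l + 2*u) - 8 = -8 - 52/(l + 2*u))
(-6273 + 14166) + q(-174, M) = (-6273 + 14166) + 4*(-13 - 4*(-174) - 2*997/696)/(997/696 + 2*(-174)) = 7893 + 4*(-13 + 696 - 997/348)/(997/696 - 348) = 7893 + 4*(236687/348)/(-241211/696) = 7893 + 4*(-696/241211)*(236687/348) = 7893 - 1893496/241211 = 1901984927/241211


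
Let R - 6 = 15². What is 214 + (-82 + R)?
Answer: 363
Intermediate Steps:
R = 231 (R = 6 + 15² = 6 + 225 = 231)
214 + (-82 + R) = 214 + (-82 + 231) = 214 + 149 = 363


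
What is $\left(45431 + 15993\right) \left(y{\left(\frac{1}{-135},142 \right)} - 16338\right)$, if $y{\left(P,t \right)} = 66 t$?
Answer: $-427879584$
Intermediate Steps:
$\left(45431 + 15993\right) \left(y{\left(\frac{1}{-135},142 \right)} - 16338\right) = \left(45431 + 15993\right) \left(66 \cdot 142 - 16338\right) = 61424 \left(9372 - 16338\right) = 61424 \left(-6966\right) = -427879584$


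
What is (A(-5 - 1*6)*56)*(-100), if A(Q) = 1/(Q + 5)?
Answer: 2800/3 ≈ 933.33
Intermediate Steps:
A(Q) = 1/(5 + Q)
(A(-5 - 1*6)*56)*(-100) = (56/(5 + (-5 - 1*6)))*(-100) = (56/(5 + (-5 - 6)))*(-100) = (56/(5 - 11))*(-100) = (56/(-6))*(-100) = -⅙*56*(-100) = -28/3*(-100) = 2800/3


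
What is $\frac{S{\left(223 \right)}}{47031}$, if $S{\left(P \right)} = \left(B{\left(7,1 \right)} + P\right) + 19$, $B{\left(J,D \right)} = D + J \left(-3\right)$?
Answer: $\frac{74}{15677} \approx 0.0047203$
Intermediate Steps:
$B{\left(J,D \right)} = D - 3 J$
$S{\left(P \right)} = -1 + P$ ($S{\left(P \right)} = \left(\left(1 - 21\right) + P\right) + 19 = \left(-20 + P\right) + 19 = -1 + P$)
$\frac{S{\left(223 \right)}}{47031} = \frac{-1 + 223}{47031} = 222 \cdot \frac{1}{47031} = \frac{74}{15677}$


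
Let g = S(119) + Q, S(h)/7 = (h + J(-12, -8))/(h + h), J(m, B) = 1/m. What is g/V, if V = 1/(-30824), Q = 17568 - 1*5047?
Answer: -19688810735/51 ≈ -3.8606e+8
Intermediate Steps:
S(h) = 7*(-1/12 + h)/(2*h) (S(h) = 7*((h + 1/(-12))/(h + h)) = 7*((h - 1/12)/((2*h))) = 7*((-1/12 + h)*(1/(2*h))) = 7*((-1/12 + h)/(2*h)) = 7*(-1/12 + h)/(2*h))
Q = 12521 (Q = 17568 - 5047 = 12521)
g = 5109995/408 (g = (7/24)*(-1 + 12*119)/119 + 12521 = (7/24)*(1/119)*(-1 + 1428) + 12521 = (7/24)*(1/119)*1427 + 12521 = 1427/408 + 12521 = 5109995/408 ≈ 12525.)
V = -1/30824 ≈ -3.2442e-5
g/V = 5109995/(408*(-1/30824)) = (5109995/408)*(-30824) = -19688810735/51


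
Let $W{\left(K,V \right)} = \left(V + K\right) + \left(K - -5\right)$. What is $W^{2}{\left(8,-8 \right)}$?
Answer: $169$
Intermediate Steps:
$W{\left(K,V \right)} = 5 + V + 2 K$ ($W{\left(K,V \right)} = \left(K + V\right) + \left(K + 5\right) = \left(K + V\right) + \left(5 + K\right) = 5 + V + 2 K$)
$W^{2}{\left(8,-8 \right)} = \left(5 - 8 + 2 \cdot 8\right)^{2} = \left(5 - 8 + 16\right)^{2} = 13^{2} = 169$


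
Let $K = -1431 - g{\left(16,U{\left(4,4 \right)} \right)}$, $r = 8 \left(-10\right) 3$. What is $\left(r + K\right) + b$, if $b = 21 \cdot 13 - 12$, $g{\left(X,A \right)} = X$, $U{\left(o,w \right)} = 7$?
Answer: $-1426$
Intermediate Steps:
$b = 261$ ($b = 273 - 12 = 261$)
$r = -240$ ($r = \left(-80\right) 3 = -240$)
$K = -1447$ ($K = -1431 - 16 = -1447$)
$\left(r + K\right) + b = \left(-240 - 1447\right) + 261 = -1687 + 261 = -1426$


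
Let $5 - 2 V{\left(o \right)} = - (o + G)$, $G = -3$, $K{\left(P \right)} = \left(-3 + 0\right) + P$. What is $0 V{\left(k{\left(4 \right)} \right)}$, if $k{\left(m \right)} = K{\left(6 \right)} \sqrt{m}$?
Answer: $0$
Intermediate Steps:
$K{\left(P \right)} = -3 + P$
$k{\left(m \right)} = 3 \sqrt{m}$ ($k{\left(m \right)} = \left(-3 + 6\right) \sqrt{m} = 3 \sqrt{m}$)
$V{\left(o \right)} = 1 + \frac{o}{2}$ ($V{\left(o \right)} = \frac{5}{2} - \frac{\left(-1\right) \left(o - 3\right)}{2} = \frac{5}{2} - \frac{\left(-1\right) \left(-3 + o\right)}{2} = \frac{5}{2} - \frac{3 - o}{2} = \frac{5}{2} + \left(- \frac{3}{2} + \frac{o}{2}\right) = 1 + \frac{o}{2}$)
$0 V{\left(k{\left(4 \right)} \right)} = 0 \left(1 + \frac{3 \sqrt{4}}{2}\right) = 0 \left(1 + \frac{3 \cdot 2}{2}\right) = 0 \left(1 + \frac{1}{2} \cdot 6\right) = 0 \left(1 + 3\right) = 0 \cdot 4 = 0$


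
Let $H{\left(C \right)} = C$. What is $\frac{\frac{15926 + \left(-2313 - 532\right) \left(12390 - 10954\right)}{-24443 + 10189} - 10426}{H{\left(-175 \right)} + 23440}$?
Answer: $- \frac{14454271}{33161931} \approx -0.43587$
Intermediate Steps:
$\frac{\frac{15926 + \left(-2313 - 532\right) \left(12390 - 10954\right)}{-24443 + 10189} - 10426}{H{\left(-175 \right)} + 23440} = \frac{\frac{15926 + \left(-2313 - 532\right) \left(12390 - 10954\right)}{-24443 + 10189} - 10426}{-175 + 23440} = \frac{\frac{15926 - 4085420}{-14254} - 10426}{23265} = \left(\left(15926 - 4085420\right) \left(- \frac{1}{14254}\right) - 10426\right) \frac{1}{23265} = \left(\left(-4069494\right) \left(- \frac{1}{14254}\right) - 10426\right) \frac{1}{23265} = \left(\frac{2034747}{7127} - 10426\right) \frac{1}{23265} = \left(- \frac{72271355}{7127}\right) \frac{1}{23265} = - \frac{14454271}{33161931}$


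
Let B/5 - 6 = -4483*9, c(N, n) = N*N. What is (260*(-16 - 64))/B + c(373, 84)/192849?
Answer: 2138284943/2593240503 ≈ 0.82456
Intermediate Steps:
c(N, n) = N²
B = -201705 (B = 30 + 5*(-4483*9) = 30 + 5*(-40347) = 30 - 201735 = -201705)
(260*(-16 - 64))/B + c(373, 84)/192849 = (260*(-16 - 64))/(-201705) + 373²/192849 = (260*(-80))*(-1/201705) + 139129*(1/192849) = -20800*(-1/201705) + 139129/192849 = 4160/40341 + 139129/192849 = 2138284943/2593240503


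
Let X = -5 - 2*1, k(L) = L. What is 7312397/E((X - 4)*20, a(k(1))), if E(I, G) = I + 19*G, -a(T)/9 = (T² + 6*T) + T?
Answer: -7312397/1588 ≈ -4604.8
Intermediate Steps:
a(T) = -63*T - 9*T² (a(T) = -9*((T² + 6*T) + T) = -9*(T² + 7*T) = -63*T - 9*T²)
X = -7 (X = -5 - 2 = -7)
7312397/E((X - 4)*20, a(k(1))) = 7312397/((-7 - 4)*20 + 19*(-9*1*(7 + 1))) = 7312397/(-11*20 + 19*(-9*1*8)) = 7312397/(-220 + 19*(-72)) = 7312397/(-220 - 1368) = 7312397/(-1588) = 7312397*(-1/1588) = -7312397/1588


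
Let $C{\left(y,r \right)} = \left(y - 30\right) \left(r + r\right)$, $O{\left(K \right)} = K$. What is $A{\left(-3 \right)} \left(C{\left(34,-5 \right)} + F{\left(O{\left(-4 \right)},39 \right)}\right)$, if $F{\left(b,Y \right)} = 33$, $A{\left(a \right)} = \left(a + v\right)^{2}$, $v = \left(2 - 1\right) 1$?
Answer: $-28$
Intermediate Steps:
$C{\left(y,r \right)} = 2 r \left(-30 + y\right)$ ($C{\left(y,r \right)} = \left(-30 + y\right) 2 r = 2 r \left(-30 + y\right)$)
$v = 1$ ($v = 1 \cdot 1 = 1$)
$A{\left(a \right)} = \left(1 + a\right)^{2}$ ($A{\left(a \right)} = \left(a + 1\right)^{2} = \left(1 + a\right)^{2}$)
$A{\left(-3 \right)} \left(C{\left(34,-5 \right)} + F{\left(O{\left(-4 \right)},39 \right)}\right) = \left(1 - 3\right)^{2} \left(2 \left(-5\right) \left(-30 + 34\right) + 33\right) = \left(-2\right)^{2} \left(2 \left(-5\right) 4 + 33\right) = 4 \left(-40 + 33\right) = 4 \left(-7\right) = -28$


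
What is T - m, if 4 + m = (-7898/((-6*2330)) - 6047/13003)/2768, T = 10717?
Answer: 2697255694295843/251586204960 ≈ 10721.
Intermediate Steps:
m = -1006335739523/251586204960 (m = -4 + (-7898/((-6*2330)) - 6047/13003)/2768 = -4 + (-7898/(-13980) - 6047*1/13003)*(1/2768) = -4 + (-7898*(-1/13980) - 6047/13003)*(1/2768) = -4 + (3949/6990 - 6047/13003)*(1/2768) = -4 + (9080317/90890970)*(1/2768) = -4 + 9080317/251586204960 = -1006335739523/251586204960 ≈ -4.0000)
T - m = 10717 - 1*(-1006335739523/251586204960) = 10717 + 1006335739523/251586204960 = 2697255694295843/251586204960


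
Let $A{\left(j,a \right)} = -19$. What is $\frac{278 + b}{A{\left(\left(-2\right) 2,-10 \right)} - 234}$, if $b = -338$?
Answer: $\frac{60}{253} \approx 0.23715$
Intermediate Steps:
$\frac{278 + b}{A{\left(\left(-2\right) 2,-10 \right)} - 234} = \frac{278 - 338}{-19 - 234} = - \frac{60}{-253} = \left(-60\right) \left(- \frac{1}{253}\right) = \frac{60}{253}$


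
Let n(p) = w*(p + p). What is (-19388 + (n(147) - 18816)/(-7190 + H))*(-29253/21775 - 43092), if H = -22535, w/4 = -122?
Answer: 1434034381939068/1716875 ≈ 8.3526e+8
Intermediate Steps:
w = -488 (w = 4*(-122) = -488)
n(p) = -976*p (n(p) = -488*(p + p) = -976*p)
(-19388 + (n(147) - 18816)/(-7190 + H))*(-29253/21775 - 43092) = (-19388 + (-976*147 - 18816)/(-7190 - 22535))*(-29253/21775 - 43092) = (-19388 + (-143472 - 18816)/(-29725))*(-29253*1/21775 - 43092) = (-19388 - 162288*(-1/29725))*(-29253/21775 - 43092) = (-19388 + 162288/29725)*(-938357553/21775) = -576146012/29725*(-938357553/21775) = 1434034381939068/1716875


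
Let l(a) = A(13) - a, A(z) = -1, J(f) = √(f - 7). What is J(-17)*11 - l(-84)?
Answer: -83 + 22*I*√6 ≈ -83.0 + 53.889*I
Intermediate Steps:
J(f) = √(-7 + f)
l(a) = -1 - a
J(-17)*11 - l(-84) = √(-7 - 17)*11 - (-1 - 1*(-84)) = √(-24)*11 - (-1 + 84) = (2*I*√6)*11 - 1*83 = 22*I*√6 - 83 = -83 + 22*I*√6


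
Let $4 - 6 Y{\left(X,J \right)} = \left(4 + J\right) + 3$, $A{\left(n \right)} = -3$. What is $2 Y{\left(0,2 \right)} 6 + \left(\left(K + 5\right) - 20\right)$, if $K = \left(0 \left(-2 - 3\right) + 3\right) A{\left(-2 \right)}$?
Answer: $-34$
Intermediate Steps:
$Y{\left(X,J \right)} = - \frac{1}{2} - \frac{J}{6}$ ($Y{\left(X,J \right)} = \frac{2}{3} - \frac{\left(4 + J\right) + 3}{6} = \frac{2}{3} - \frac{7 + J}{6} = \frac{2}{3} - \left(\frac{7}{6} + \frac{J}{6}\right) = - \frac{1}{2} - \frac{J}{6}$)
$K = -9$ ($K = \left(0 \left(-2 - 3\right) + 3\right) \left(-3\right) = \left(0 \left(-5\right) + 3\right) \left(-3\right) = \left(0 + 3\right) \left(-3\right) = 3 \left(-3\right) = -9$)
$2 Y{\left(0,2 \right)} 6 + \left(\left(K + 5\right) - 20\right) = 2 \left(- \frac{1}{2} - \frac{1}{3}\right) 6 + \left(\left(-9 + 5\right) - 20\right) = 2 \left(- \frac{1}{2} - \frac{1}{3}\right) 6 - 24 = 2 \left(\left(- \frac{5}{6}\right) 6\right) - 24 = 2 \left(-5\right) - 24 = -10 - 24 = -34$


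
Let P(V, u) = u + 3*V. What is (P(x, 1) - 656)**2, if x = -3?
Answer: 440896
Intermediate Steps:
(P(x, 1) - 656)**2 = ((1 + 3*(-3)) - 656)**2 = ((1 - 9) - 656)**2 = (-8 - 656)**2 = (-664)**2 = 440896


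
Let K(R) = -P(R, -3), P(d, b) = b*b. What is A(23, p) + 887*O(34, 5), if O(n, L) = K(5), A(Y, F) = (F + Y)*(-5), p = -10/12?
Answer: -48563/6 ≈ -8093.8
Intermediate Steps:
P(d, b) = b²
p = -⅚ (p = -10*1/12 = -⅚ ≈ -0.83333)
K(R) = -9 (K(R) = -1*(-3)² = -1*9 = -9)
A(Y, F) = -5*F - 5*Y
O(n, L) = -9
A(23, p) + 887*O(34, 5) = (-5*(-⅚) - 5*23) + 887*(-9) = (25/6 - 115) - 7983 = -665/6 - 7983 = -48563/6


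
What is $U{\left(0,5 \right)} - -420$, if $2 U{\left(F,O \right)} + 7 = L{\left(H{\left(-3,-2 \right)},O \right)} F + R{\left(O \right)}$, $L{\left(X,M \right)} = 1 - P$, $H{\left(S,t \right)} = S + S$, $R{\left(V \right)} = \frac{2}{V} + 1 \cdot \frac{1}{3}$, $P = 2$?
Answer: $\frac{6253}{15} \approx 416.87$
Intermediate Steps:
$R{\left(V \right)} = \frac{1}{3} + \frac{2}{V}$ ($R{\left(V \right)} = \frac{2}{V} + 1 \cdot \frac{1}{3} = \frac{2}{V} + \frac{1}{3} = \frac{1}{3} + \frac{2}{V}$)
$H{\left(S,t \right)} = 2 S$
$L{\left(X,M \right)} = -1$ ($L{\left(X,M \right)} = 1 - 2 = -1$)
$U{\left(F,O \right)} = - \frac{7}{2} - \frac{F}{2} + \frac{6 + O}{6 O}$ ($U{\left(F,O \right)} = - \frac{7}{2} + \frac{- F + \frac{6 + O}{3 O}}{2} = - \frac{7}{2} - \left(\frac{F}{2} - \frac{6 + O}{6 O}\right) = - \frac{7}{2} - \frac{F}{2} + \frac{6 + O}{6 O}$)
$U{\left(0,5 \right)} - -420 = \left(- \frac{10}{3} + \frac{1}{5} - 0\right) - -420 = \left(- \frac{10}{3} + \frac{1}{5} + 0\right) + 420 = - \frac{47}{15} + 420 = \frac{6253}{15}$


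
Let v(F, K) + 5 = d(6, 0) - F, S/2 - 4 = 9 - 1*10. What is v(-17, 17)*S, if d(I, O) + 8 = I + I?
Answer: 96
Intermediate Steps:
S = 6 (S = 8 + 2*(9 - 1*10) = 8 + 2*(9 - 10) = 8 + 2*(-1) = 8 - 2 = 6)
d(I, O) = -8 + 2*I (d(I, O) = -8 + (I + I) = -8 + 2*I)
v(F, K) = -1 - F (v(F, K) = -5 + ((-8 + 2*6) - F) = -5 + ((-8 + 12) - F) = -5 + (4 - F) = -1 - F)
v(-17, 17)*S = (-1 - 1*(-17))*6 = (-1 + 17)*6 = 16*6 = 96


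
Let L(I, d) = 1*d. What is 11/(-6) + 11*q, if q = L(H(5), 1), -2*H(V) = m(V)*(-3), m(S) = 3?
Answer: 55/6 ≈ 9.1667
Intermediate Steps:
H(V) = 9/2 (H(V) = -3*(-3)/2 = -½*(-9) = 9/2)
L(I, d) = d
q = 1
11/(-6) + 11*q = 11/(-6) + 11*1 = 11*(-⅙) + 11 = -11/6 + 11 = 55/6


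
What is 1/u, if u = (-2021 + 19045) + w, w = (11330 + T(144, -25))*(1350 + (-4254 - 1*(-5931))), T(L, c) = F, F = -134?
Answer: 1/33907316 ≈ 2.9492e-8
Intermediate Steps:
T(L, c) = -134
w = 33890292 (w = (11330 - 134)*(1350 + (-4254 - 1*(-5931))) = 11196*(1350 + (-4254 + 5931)) = 11196*(1350 + 1677) = 11196*3027 = 33890292)
u = 33907316 (u = (-2021 + 19045) + 33890292 = 17024 + 33890292 = 33907316)
1/u = 1/33907316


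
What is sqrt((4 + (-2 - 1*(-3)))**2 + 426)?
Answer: sqrt(451) ≈ 21.237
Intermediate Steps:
sqrt((4 + (-2 - 1*(-3)))**2 + 426) = sqrt((4 + (-2 + 3))**2 + 426) = sqrt((4 + 1)**2 + 426) = sqrt(5**2 + 426) = sqrt(25 + 426) = sqrt(451)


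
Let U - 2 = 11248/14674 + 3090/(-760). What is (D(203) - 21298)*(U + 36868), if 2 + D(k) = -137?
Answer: -440687155888447/557612 ≈ -7.9031e+8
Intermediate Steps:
U = -724485/557612 (U = 2 + (11248/14674 + 3090/(-760)) = 2 + (11248*(1/14674) + 3090*(-1/760)) = 2 + (5624/7337 - 309/76) = 2 - 1839709/557612 = -724485/557612 ≈ -1.2993)
D(k) = -139 (D(k) = -2 - 137 = -139)
(D(203) - 21298)*(U + 36868) = (-139 - 21298)*(-724485/557612 + 36868) = -21437*20557314731/557612 = -440687155888447/557612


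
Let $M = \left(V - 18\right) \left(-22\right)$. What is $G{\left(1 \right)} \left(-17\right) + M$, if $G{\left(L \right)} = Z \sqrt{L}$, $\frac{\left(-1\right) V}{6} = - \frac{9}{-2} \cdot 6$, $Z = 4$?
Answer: $3892$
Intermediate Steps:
$V = -162$ ($V = - 6 - \frac{9}{-2} \cdot 6 = - 6 \left(-9\right) \left(- \frac{1}{2}\right) 6 = - 6 \cdot \frac{9}{2} \cdot 6 = \left(-6\right) 27 = -162$)
$M = 3960$ ($M = \left(-162 - 18\right) \left(-22\right) = \left(-180\right) \left(-22\right) = 3960$)
$G{\left(L \right)} = 4 \sqrt{L}$
$G{\left(1 \right)} \left(-17\right) + M = 4 \sqrt{1} \left(-17\right) + 3960 = 4 \cdot 1 \left(-17\right) + 3960 = 4 \left(-17\right) + 3960 = -68 + 3960 = 3892$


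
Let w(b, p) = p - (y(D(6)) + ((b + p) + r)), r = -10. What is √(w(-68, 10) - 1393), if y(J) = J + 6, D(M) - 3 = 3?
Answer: I*√1327 ≈ 36.428*I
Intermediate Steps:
D(M) = 6 (D(M) = 3 + 3 = 6)
y(J) = 6 + J
w(b, p) = -2 - b (w(b, p) = p - ((6 + 6) + ((b + p) - 10)) = p - (12 + (-10 + b + p)) = p - (2 + b + p) = p + (-2 - b - p) = -2 - b)
√(w(-68, 10) - 1393) = √((-2 - 1*(-68)) - 1393) = √((-2 + 68) - 1393) = √(66 - 1393) = √(-1327) = I*√1327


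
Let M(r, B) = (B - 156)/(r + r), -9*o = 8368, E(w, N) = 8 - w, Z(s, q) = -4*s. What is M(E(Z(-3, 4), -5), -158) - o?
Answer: 34885/36 ≈ 969.03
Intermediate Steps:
o = -8368/9 (o = -1/9*8368 = -8368/9 ≈ -929.78)
M(r, B) = (-156 + B)/(2*r) (M(r, B) = (-156 + B)/((2*r)) = (-156 + B)*(1/(2*r)) = (-156 + B)/(2*r))
M(E(Z(-3, 4), -5), -158) - o = (-156 - 158)/(2*(8 - (-4)*(-3))) - 1*(-8368/9) = (1/2)*(-314)/(8 - 1*12) + 8368/9 = (1/2)*(-314)/(8 - 12) + 8368/9 = (1/2)*(-314)/(-4) + 8368/9 = (1/2)*(-1/4)*(-314) + 8368/9 = 157/4 + 8368/9 = 34885/36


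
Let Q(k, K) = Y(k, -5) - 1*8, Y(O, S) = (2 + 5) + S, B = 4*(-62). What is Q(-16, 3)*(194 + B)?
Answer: 324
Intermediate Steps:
B = -248
Y(O, S) = 7 + S
Q(k, K) = -6 (Q(k, K) = (7 - 5) - 1*8 = 2 - 8 = -6)
Q(-16, 3)*(194 + B) = -6*(194 - 248) = -6*(-54) = 324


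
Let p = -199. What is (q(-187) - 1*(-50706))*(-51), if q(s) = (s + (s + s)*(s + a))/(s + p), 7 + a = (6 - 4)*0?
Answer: -994507497/386 ≈ -2.5764e+6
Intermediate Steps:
a = -7 (a = -7 + (6 - 4)*0 = -7 + 2*0 = -7 + 0 = -7)
q(s) = (s + 2*s*(-7 + s))/(-199 + s) (q(s) = (s + (s + s)*(s - 7))/(s - 199) = (s + (2*s)*(-7 + s))/(-199 + s) = (s + 2*s*(-7 + s))/(-199 + s))
(q(-187) - 1*(-50706))*(-51) = (-187*(-13 + 2*(-187))/(-199 - 187) - 1*(-50706))*(-51) = (-187*(-13 - 374)/(-386) + 50706)*(-51) = (-187*(-1/386)*(-387) + 50706)*(-51) = (-72369/386 + 50706)*(-51) = (19500147/386)*(-51) = -994507497/386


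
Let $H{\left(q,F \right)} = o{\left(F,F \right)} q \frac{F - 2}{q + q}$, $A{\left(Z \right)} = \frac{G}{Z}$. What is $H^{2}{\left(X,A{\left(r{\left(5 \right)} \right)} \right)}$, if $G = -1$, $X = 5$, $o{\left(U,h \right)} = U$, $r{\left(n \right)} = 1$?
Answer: $\frac{9}{4} \approx 2.25$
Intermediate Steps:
$A{\left(Z \right)} = - \frac{1}{Z}$
$H{\left(q,F \right)} = \frac{F \left(-2 + F\right)}{2}$ ($H{\left(q,F \right)} = F q \frac{F - 2}{q + q} = F q \frac{-2 + F}{2 q} = \frac{F \left(-2 + F\right)}{2}$)
$H^{2}{\left(X,A{\left(r{\left(5 \right)} \right)} \right)} = \left(\frac{- 1^{-1} \left(-2 - 1^{-1}\right)}{2}\right)^{2} = \left(\frac{\left(-1\right) 1 \left(-2 - 1\right)}{2}\right)^{2} = \left(\frac{1}{2} \left(-1\right) \left(-2 - 1\right)\right)^{2} = \left(\frac{1}{2} \left(-1\right) \left(-3\right)\right)^{2} = \left(\frac{3}{2}\right)^{2} = \frac{9}{4}$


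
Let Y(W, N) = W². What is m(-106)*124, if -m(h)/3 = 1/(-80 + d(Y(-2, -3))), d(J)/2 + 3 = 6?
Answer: 186/37 ≈ 5.0270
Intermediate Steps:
d(J) = 6 (d(J) = -6 + 2*6 = -6 + 12 = 6)
m(h) = 3/74 (m(h) = -3/(-80 + 6) = -3/(-74) = -3*(-1/74) = 3/74)
m(-106)*124 = (3/74)*124 = 186/37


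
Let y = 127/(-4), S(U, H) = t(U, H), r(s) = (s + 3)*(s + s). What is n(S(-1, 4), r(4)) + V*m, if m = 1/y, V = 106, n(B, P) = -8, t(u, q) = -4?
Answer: -1440/127 ≈ -11.339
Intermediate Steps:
r(s) = 2*s*(3 + s) (r(s) = (3 + s)*(2*s) = 2*s*(3 + s))
S(U, H) = -4
y = -127/4 (y = 127*(-1/4) = -127/4 ≈ -31.750)
m = -4/127 (m = 1/(-127/4) = -4/127 ≈ -0.031496)
n(S(-1, 4), r(4)) + V*m = -8 + 106*(-4/127) = -8 - 424/127 = -1440/127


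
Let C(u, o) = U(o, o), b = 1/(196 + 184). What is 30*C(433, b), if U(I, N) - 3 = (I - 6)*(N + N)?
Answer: 642963/7220 ≈ 89.053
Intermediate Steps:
b = 1/380 ≈ 0.0026316
U(I, N) = 3 + 2*N*(-6 + I) (U(I, N) = 3 + (I - 6)*(N + N) = 3 + (-6 + I)*(2*N) = 3 + 2*N*(-6 + I))
C(u, o) = 3 - 12*o + 2*o² (C(u, o) = 3 - 12*o + 2*o*o = 3 - 12*o + 2*o²)
30*C(433, b) = 30*(3 - 12*1/380 + 2*(1/380)²) = 30*(3 - 3/95 + 2*(1/144400)) = 30*(3 - 3/95 + 1/72200) = 30*(214321/72200) = 642963/7220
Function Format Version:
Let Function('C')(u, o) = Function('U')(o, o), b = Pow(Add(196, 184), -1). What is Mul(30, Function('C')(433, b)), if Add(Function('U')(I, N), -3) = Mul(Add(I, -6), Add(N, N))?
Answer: Rational(642963, 7220) ≈ 89.053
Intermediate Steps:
b = Rational(1, 380) (b = Pow(380, -1) = Rational(1, 380) ≈ 0.0026316)
Function('U')(I, N) = Add(3, Mul(2, N, Add(-6, I))) (Function('U')(I, N) = Add(3, Mul(Add(I, -6), Add(N, N))) = Add(3, Mul(Add(-6, I), Mul(2, N))) = Add(3, Mul(2, N, Add(-6, I))))
Function('C')(u, o) = Add(3, Mul(-12, o), Mul(2, Pow(o, 2))) (Function('C')(u, o) = Add(3, Mul(-12, o), Mul(2, o, o)) = Add(3, Mul(-12, o), Mul(2, Pow(o, 2))))
Mul(30, Function('C')(433, b)) = Mul(30, Add(3, Mul(-12, Rational(1, 380)), Mul(2, Pow(Rational(1, 380), 2)))) = Mul(30, Add(3, Rational(-3, 95), Mul(2, Rational(1, 144400)))) = Mul(30, Add(3, Rational(-3, 95), Rational(1, 72200))) = Mul(30, Rational(214321, 72200)) = Rational(642963, 7220)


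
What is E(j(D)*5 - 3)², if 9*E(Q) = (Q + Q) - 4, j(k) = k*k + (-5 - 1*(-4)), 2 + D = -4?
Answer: 115600/81 ≈ 1427.2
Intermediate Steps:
D = -6 (D = -2 - 4 = -6)
j(k) = -1 + k² (j(k) = k² + (-5 + 4) = k² - 1 = -1 + k²)
E(Q) = -4/9 + 2*Q/9 (E(Q) = ((Q + Q) - 4)/9 = (2*Q - 4)/9 = (-4 + 2*Q)/9 = -4/9 + 2*Q/9)
E(j(D)*5 - 3)² = (-4/9 + 2*((-1 + (-6)²)*5 - 3)/9)² = (-4/9 + 2*((-1 + 36)*5 - 3)/9)² = (-4/9 + 2*(35*5 - 3)/9)² = (-4/9 + 2*(175 - 3)/9)² = (-4/9 + (2/9)*172)² = (-4/9 + 344/9)² = (340/9)² = 115600/81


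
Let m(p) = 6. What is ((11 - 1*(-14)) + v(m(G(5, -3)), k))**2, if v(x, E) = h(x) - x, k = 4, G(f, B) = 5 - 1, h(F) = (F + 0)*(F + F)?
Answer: 8281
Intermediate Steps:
h(F) = 2*F**2 (h(F) = F*(2*F) = 2*F**2)
G(f, B) = 4
v(x, E) = -x + 2*x**2 (v(x, E) = 2*x**2 - x = -x + 2*x**2)
((11 - 1*(-14)) + v(m(G(5, -3)), k))**2 = ((11 - 1*(-14)) + 6*(-1 + 2*6))**2 = ((11 + 14) + 6*(-1 + 12))**2 = (25 + 6*11)**2 = (25 + 66)**2 = 91**2 = 8281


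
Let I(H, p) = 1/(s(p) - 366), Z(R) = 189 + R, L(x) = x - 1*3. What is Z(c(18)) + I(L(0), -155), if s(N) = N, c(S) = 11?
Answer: 104199/521 ≈ 200.00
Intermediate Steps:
L(x) = -3 + x (L(x) = x - 3 = -3 + x)
I(H, p) = 1/(-366 + p) (I(H, p) = 1/(p - 366) = 1/(-366 + p))
Z(c(18)) + I(L(0), -155) = (189 + 11) + 1/(-366 - 155) = 200 + 1/(-521) = 200 - 1/521 = 104199/521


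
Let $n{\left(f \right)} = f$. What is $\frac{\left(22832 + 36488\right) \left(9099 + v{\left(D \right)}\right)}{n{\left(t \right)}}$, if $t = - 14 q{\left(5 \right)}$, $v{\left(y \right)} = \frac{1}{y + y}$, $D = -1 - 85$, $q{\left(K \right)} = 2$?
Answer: $- \frac{11604675205}{602} \approx -1.9277 \cdot 10^{7}$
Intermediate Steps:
$D = -86$
$v{\left(y \right)} = \frac{1}{2 y}$
$t = -28$ ($t = \left(-14\right) 2 = -28$)
$\frac{\left(22832 + 36488\right) \left(9099 + v{\left(D \right)}\right)}{n{\left(t \right)}} = \frac{\left(22832 + 36488\right) \left(9099 + \frac{1}{2 \left(-86\right)}\right)}{-28} = 59320 \left(9099 + \frac{1}{2} \left(- \frac{1}{86}\right)\right) \left(- \frac{1}{28}\right) = 59320 \left(9099 - \frac{1}{172}\right) \left(- \frac{1}{28}\right) = 59320 \cdot \frac{1565027}{172} \left(- \frac{1}{28}\right) = \frac{23209350410}{43} \left(- \frac{1}{28}\right) = - \frac{11604675205}{602}$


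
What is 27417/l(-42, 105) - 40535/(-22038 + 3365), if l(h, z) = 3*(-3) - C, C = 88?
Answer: -508025746/1811281 ≈ -280.48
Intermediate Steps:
l(h, z) = -97 (l(h, z) = 3*(-3) - 1*88 = -9 - 88 = -97)
27417/l(-42, 105) - 40535/(-22038 + 3365) = 27417/(-97) - 40535/(-22038 + 3365) = 27417*(-1/97) - 40535/(-18673) = -27417/97 - 40535*(-1/18673) = -27417/97 + 40535/18673 = -508025746/1811281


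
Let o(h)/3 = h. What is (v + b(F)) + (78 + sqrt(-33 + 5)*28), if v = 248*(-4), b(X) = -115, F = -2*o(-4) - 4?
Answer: -1029 + 56*I*sqrt(7) ≈ -1029.0 + 148.16*I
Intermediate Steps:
o(h) = 3*h
F = 20 (F = -6*(-4) - 4 = -2*(-12) - 4 = 24 - 4 = 20)
v = -992
(v + b(F)) + (78 + sqrt(-33 + 5)*28) = (-992 - 115) + (78 + sqrt(-33 + 5)*28) = -1107 + (78 + sqrt(-28)*28) = -1107 + (78 + (2*I*sqrt(7))*28) = -1107 + (78 + 56*I*sqrt(7)) = -1029 + 56*I*sqrt(7)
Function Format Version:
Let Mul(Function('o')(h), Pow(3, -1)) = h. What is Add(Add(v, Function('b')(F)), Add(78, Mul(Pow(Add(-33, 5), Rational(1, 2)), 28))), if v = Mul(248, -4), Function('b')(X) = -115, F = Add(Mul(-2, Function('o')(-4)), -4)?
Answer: Add(-1029, Mul(56, I, Pow(7, Rational(1, 2)))) ≈ Add(-1029.0, Mul(148.16, I))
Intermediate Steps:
Function('o')(h) = Mul(3, h)
F = 20 (F = Add(Mul(-2, Mul(3, -4)), -4) = Add(Mul(-2, -12), -4) = Add(24, -4) = 20)
v = -992
Add(Add(v, Function('b')(F)), Add(78, Mul(Pow(Add(-33, 5), Rational(1, 2)), 28))) = Add(Add(-992, -115), Add(78, Mul(Pow(Add(-33, 5), Rational(1, 2)), 28))) = Add(-1107, Add(78, Mul(Pow(-28, Rational(1, 2)), 28))) = Add(-1107, Add(78, Mul(Mul(2, I, Pow(7, Rational(1, 2))), 28))) = Add(-1107, Add(78, Mul(56, I, Pow(7, Rational(1, 2))))) = Add(-1029, Mul(56, I, Pow(7, Rational(1, 2))))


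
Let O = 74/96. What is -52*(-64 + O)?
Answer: 39455/12 ≈ 3287.9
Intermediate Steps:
O = 37/48 (O = 74*(1/96) = 37/48 ≈ 0.77083)
-52*(-64 + O) = -52*(-64 + 37/48) = -52*(-3035/48) = 39455/12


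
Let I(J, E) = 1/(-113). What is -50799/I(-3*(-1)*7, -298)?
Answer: 5740287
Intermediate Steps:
I(J, E) = -1/113
-50799/I(-3*(-1)*7, -298) = -50799/(-1/113) = -50799*(-113) = 5740287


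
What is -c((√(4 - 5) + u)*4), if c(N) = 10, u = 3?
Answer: -10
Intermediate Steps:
-c((√(4 - 5) + u)*4) = -1*10 = -10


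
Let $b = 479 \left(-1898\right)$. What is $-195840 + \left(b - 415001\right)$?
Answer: $-1519983$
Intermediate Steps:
$b = -909142$
$-195840 + \left(b - 415001\right) = -195840 - 1324143 = -1519983$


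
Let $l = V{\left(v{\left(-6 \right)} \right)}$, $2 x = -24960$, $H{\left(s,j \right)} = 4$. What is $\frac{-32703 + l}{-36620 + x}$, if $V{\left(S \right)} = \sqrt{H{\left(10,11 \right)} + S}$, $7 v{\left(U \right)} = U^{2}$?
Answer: $\frac{32703}{49100} - \frac{2 \sqrt{7}}{85925} \approx 0.66599$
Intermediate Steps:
$v{\left(U \right)} = \frac{U^{2}}{7}$
$x = -12480$ ($x = \frac{1}{2} \left(-24960\right) = -12480$)
$V{\left(S \right)} = \sqrt{4 + S}$
$l = \frac{8 \sqrt{7}}{7}$ ($l = \sqrt{4 + \frac{\left(-6\right)^{2}}{7}} = \sqrt{4 + \frac{1}{7} \cdot 36} = \sqrt{4 + \frac{36}{7}} = \sqrt{\frac{64}{7}} = \frac{8 \sqrt{7}}{7} \approx 3.0237$)
$\frac{-32703 + l}{-36620 + x} = \frac{-32703 + \frac{8 \sqrt{7}}{7}}{-36620 - 12480} = \frac{-32703 + \frac{8 \sqrt{7}}{7}}{-49100} = \left(-32703 + \frac{8 \sqrt{7}}{7}\right) \left(- \frac{1}{49100}\right) = \frac{32703}{49100} - \frac{2 \sqrt{7}}{85925}$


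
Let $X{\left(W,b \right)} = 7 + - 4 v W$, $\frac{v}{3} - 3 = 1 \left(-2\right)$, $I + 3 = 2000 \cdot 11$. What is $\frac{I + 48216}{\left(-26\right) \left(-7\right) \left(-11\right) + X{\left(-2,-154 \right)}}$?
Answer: $- \frac{70213}{1971} \approx -35.623$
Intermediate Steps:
$I = 21997$ ($I = -3 + 2000 \cdot 11 = -3 + 22000 = 21997$)
$v = 3$ ($v = 9 + 3 \cdot 1 \left(-2\right) = 9 + 3 \left(-2\right) = 9 - 6 = 3$)
$X{\left(W,b \right)} = 7 - 12 W$ ($X{\left(W,b \right)} = 7 + \left(-4\right) 3 W = 7 - 12 W$)
$\frac{I + 48216}{\left(-26\right) \left(-7\right) \left(-11\right) + X{\left(-2,-154 \right)}} = \frac{21997 + 48216}{\left(-26\right) \left(-7\right) \left(-11\right) + \left(7 - -24\right)} = \frac{70213}{182 \left(-11\right) + \left(7 + 24\right)} = \frac{70213}{-2002 + 31} = \frac{70213}{-1971} = 70213 \left(- \frac{1}{1971}\right) = - \frac{70213}{1971}$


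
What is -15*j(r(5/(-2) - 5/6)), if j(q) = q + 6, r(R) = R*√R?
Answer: -90 + 50*I*√30/3 ≈ -90.0 + 91.287*I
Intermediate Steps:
r(R) = R^(3/2)
j(q) = 6 + q
-15*j(r(5/(-2) - 5/6)) = -15*(6 + (5/(-2) - 5/6)^(3/2)) = -15*(6 + (5*(-½) - 5*⅙)^(3/2)) = -15*(6 + (-5/2 - ⅚)^(3/2)) = -15*(6 + (-10/3)^(3/2)) = -15*(6 - 10*I*√30/9) = -90 + 50*I*√30/3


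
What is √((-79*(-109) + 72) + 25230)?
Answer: √33913 ≈ 184.15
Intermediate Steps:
√((-79*(-109) + 72) + 25230) = √((8611 + 72) + 25230) = √(8683 + 25230) = √33913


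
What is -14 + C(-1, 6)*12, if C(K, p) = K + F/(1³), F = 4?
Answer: 22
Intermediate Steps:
C(K, p) = 4 + K (C(K, p) = K + 4/(1³) = K + 4/1 = K + 4*1 = K + 4 = 4 + K)
-14 + C(-1, 6)*12 = -14 + (4 - 1)*12 = -14 + 3*12 = -14 + 36 = 22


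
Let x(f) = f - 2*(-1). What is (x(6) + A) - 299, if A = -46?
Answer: -337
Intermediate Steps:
x(f) = 2 + f (x(f) = f + 2 = 2 + f)
(x(6) + A) - 299 = ((2 + 6) - 46) - 299 = (8 - 46) - 299 = -38 - 299 = -337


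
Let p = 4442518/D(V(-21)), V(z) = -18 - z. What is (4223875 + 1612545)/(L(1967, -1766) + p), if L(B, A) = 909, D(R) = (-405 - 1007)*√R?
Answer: -7933066175280240/3698446955533 - 9152725519662680*√3/3698446955533 ≈ -6431.4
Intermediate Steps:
D(R) = -1412*√R
p = -2221259*√3/2118 (p = 4442518/((-1412*√(-18 - 1*(-21)))) = 4442518/((-1412*√(-18 + 21))) = 4442518/((-1412*√3)) = 4442518*(-√3/4236) = -2221259*√3/2118 ≈ -1816.5)
(4223875 + 1612545)/(L(1967, -1766) + p) = (4223875 + 1612545)/(909 - 2221259*√3/2118) = 5836420/(909 - 2221259*√3/2118)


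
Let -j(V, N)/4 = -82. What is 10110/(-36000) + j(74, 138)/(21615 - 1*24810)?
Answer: -98021/255600 ≈ -0.38349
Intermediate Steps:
j(V, N) = 328 (j(V, N) = -4*(-82) = 328)
10110/(-36000) + j(74, 138)/(21615 - 1*24810) = 10110/(-36000) + 328/(21615 - 1*24810) = 10110*(-1/36000) + 328/(21615 - 24810) = -337/1200 + 328/(-3195) = -337/1200 + 328*(-1/3195) = -337/1200 - 328/3195 = -98021/255600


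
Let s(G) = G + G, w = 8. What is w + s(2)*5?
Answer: 28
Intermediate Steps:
s(G) = 2*G
w + s(2)*5 = 8 + (2*2)*5 = 8 + 4*5 = 8 + 20 = 28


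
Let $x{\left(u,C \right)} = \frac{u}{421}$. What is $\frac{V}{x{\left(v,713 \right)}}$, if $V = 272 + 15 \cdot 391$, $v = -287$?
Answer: $- \frac{2583677}{287} \approx -9002.4$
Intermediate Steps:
$x{\left(u,C \right)} = \frac{u}{421}$ ($x{\left(u,C \right)} = u \frac{1}{421} = \frac{u}{421}$)
$V = 6137$ ($V = 272 + 5865 = 6137$)
$\frac{V}{x{\left(v,713 \right)}} = \frac{6137}{\frac{1}{421} \left(-287\right)} = \frac{6137}{- \frac{287}{421}} = 6137 \left(- \frac{421}{287}\right) = - \frac{2583677}{287}$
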